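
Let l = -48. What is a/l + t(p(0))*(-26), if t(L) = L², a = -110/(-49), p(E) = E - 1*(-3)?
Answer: -275239/1176 ≈ -234.05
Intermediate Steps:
p(E) = 3 + E (p(E) = E + 3 = 3 + E)
a = 110/49 (a = -110*(-1/49) = 110/49 ≈ 2.2449)
a/l + t(p(0))*(-26) = (110/49)/(-48) + (3 + 0)²*(-26) = (110/49)*(-1/48) + 3²*(-26) = -55/1176 + 9*(-26) = -55/1176 - 234 = -275239/1176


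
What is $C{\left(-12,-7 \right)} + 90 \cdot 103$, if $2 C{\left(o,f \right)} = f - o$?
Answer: $\frac{18545}{2} \approx 9272.5$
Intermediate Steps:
$C{\left(o,f \right)} = \frac{f}{2} - \frac{o}{2}$ ($C{\left(o,f \right)} = \frac{f - o}{2} = \frac{f}{2} - \frac{o}{2}$)
$C{\left(-12,-7 \right)} + 90 \cdot 103 = \left(\frac{1}{2} \left(-7\right) - -6\right) + 90 \cdot 103 = \left(- \frac{7}{2} + 6\right) + 9270 = \frac{5}{2} + 9270 = \frac{18545}{2}$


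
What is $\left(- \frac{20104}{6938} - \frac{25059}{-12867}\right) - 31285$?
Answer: $- \frac{465489291656}{14878541} \approx -31286.0$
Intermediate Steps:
$\left(- \frac{20104}{6938} - \frac{25059}{-12867}\right) - 31285 = \left(\left(-20104\right) \frac{1}{6938} - - \frac{8353}{4289}\right) - 31285 = \left(- \frac{10052}{3469} + \frac{8353}{4289}\right) - 31285 = - \frac{14136471}{14878541} - 31285 = - \frac{465489291656}{14878541}$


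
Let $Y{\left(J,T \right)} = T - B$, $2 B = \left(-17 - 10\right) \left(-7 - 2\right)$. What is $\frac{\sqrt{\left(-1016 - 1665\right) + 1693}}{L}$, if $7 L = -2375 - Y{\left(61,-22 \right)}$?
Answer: $- \frac{28 i \sqrt{247}}{4463} \approx - 0.098601 i$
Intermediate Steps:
$B = \frac{243}{2}$ ($B = \frac{\left(-17 - 10\right) \left(-7 - 2\right)}{2} = \frac{\left(-27\right) \left(-9\right)}{2} = \frac{1}{2} \cdot 243 = \frac{243}{2} \approx 121.5$)
$Y{\left(J,T \right)} = - \frac{243}{2} + T$ ($Y{\left(J,T \right)} = T - \frac{243}{2} = - \frac{243}{2} + T$)
$L = - \frac{4463}{14}$ ($L = \frac{-2375 - \left(- \frac{243}{2} - 22\right)}{7} = \frac{-2375 - - \frac{287}{2}}{7} = \frac{-2375 + \frac{287}{2}}{7} = \frac{1}{7} \left(- \frac{4463}{2}\right) = - \frac{4463}{14} \approx -318.79$)
$\frac{\sqrt{\left(-1016 - 1665\right) + 1693}}{L} = \frac{\sqrt{\left(-1016 - 1665\right) + 1693}}{- \frac{4463}{14}} = \sqrt{-2681 + 1693} \left(- \frac{14}{4463}\right) = \sqrt{-988} \left(- \frac{14}{4463}\right) = 2 i \sqrt{247} \left(- \frac{14}{4463}\right) = - \frac{28 i \sqrt{247}}{4463}$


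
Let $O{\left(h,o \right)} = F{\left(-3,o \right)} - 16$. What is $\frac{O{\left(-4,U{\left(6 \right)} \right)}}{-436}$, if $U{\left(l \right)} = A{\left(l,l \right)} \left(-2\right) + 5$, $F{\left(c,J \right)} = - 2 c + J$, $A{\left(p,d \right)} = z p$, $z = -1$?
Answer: $- \frac{7}{436} \approx -0.016055$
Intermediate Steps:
$A{\left(p,d \right)} = - p$
$F{\left(c,J \right)} = J - 2 c$
$U{\left(l \right)} = 5 + 2 l$ ($U{\left(l \right)} = - l \left(-2\right) + 5 = 2 l + 5 = 5 + 2 l$)
$O{\left(h,o \right)} = -10 + o$ ($O{\left(h,o \right)} = \left(o - -6\right) - 16 = \left(o + 6\right) - 16 = \left(6 + o\right) - 16 = -10 + o$)
$\frac{O{\left(-4,U{\left(6 \right)} \right)}}{-436} = \frac{-10 + \left(5 + 2 \cdot 6\right)}{-436} = \left(-10 + \left(5 + 12\right)\right) \left(- \frac{1}{436}\right) = \left(-10 + 17\right) \left(- \frac{1}{436}\right) = 7 \left(- \frac{1}{436}\right) = - \frac{7}{436}$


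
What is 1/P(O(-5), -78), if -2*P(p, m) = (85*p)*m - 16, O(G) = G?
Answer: -1/16567 ≈ -6.0361e-5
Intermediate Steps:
P(p, m) = 8 - 85*m*p/2 (P(p, m) = -((85*p)*m - 16)/2 = -(85*m*p - 16)/2 = -(-16 + 85*m*p)/2 = 8 - 85*m*p/2)
1/P(O(-5), -78) = 1/(8 - 85/2*(-78)*(-5)) = 1/(8 - 16575) = 1/(-16567) = -1/16567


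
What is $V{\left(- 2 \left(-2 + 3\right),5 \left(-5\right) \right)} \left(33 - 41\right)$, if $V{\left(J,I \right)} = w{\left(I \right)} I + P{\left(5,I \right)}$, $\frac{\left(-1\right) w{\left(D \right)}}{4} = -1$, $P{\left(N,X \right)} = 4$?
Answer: $768$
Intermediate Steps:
$w{\left(D \right)} = 4$ ($w{\left(D \right)} = \left(-4\right) \left(-1\right) = 4$)
$V{\left(J,I \right)} = 4 + 4 I$ ($V{\left(J,I \right)} = 4 I + 4 = 4 + 4 I$)
$V{\left(- 2 \left(-2 + 3\right),5 \left(-5\right) \right)} \left(33 - 41\right) = \left(4 + 4 \cdot 5 \left(-5\right)\right) \left(33 - 41\right) = \left(4 + 4 \left(-25\right)\right) \left(-8\right) = \left(4 - 100\right) \left(-8\right) = \left(-96\right) \left(-8\right) = 768$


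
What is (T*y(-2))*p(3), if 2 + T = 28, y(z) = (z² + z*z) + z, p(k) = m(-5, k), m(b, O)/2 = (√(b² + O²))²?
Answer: 10608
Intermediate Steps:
m(b, O) = 2*O² + 2*b² (m(b, O) = 2*(√(b² + O²))² = 2*(√(O² + b²))² = 2*(O² + b²) = 2*O² + 2*b²)
p(k) = 50 + 2*k² (p(k) = 2*k² + 2*(-5)² = 2*k² + 2*25 = 2*k² + 50 = 50 + 2*k²)
y(z) = z + 2*z² (y(z) = (z² + z²) + z = 2*z² + z = z + 2*z²)
T = 26 (T = -2 + 28 = 26)
(T*y(-2))*p(3) = (26*(-2*(1 + 2*(-2))))*(50 + 2*3²) = (26*(-2*(1 - 4)))*(50 + 2*9) = (26*(-2*(-3)))*(50 + 18) = (26*6)*68 = 156*68 = 10608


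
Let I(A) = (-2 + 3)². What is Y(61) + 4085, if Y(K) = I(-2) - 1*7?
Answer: 4079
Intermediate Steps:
I(A) = 1 (I(A) = 1² = 1)
Y(K) = -6 (Y(K) = 1 - 1*7 = 1 - 7 = -6)
Y(61) + 4085 = -6 + 4085 = 4079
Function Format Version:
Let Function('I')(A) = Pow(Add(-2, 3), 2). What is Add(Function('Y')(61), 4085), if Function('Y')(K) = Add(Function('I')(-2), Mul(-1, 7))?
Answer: 4079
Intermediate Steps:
Function('I')(A) = 1 (Function('I')(A) = Pow(1, 2) = 1)
Function('Y')(K) = -6 (Function('Y')(K) = Add(1, Mul(-1, 7)) = Add(1, -7) = -6)
Add(Function('Y')(61), 4085) = Add(-6, 4085) = 4079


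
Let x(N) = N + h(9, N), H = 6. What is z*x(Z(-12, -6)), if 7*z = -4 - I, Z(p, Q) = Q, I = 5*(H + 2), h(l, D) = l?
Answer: -132/7 ≈ -18.857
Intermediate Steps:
I = 40 (I = 5*(6 + 2) = 5*8 = 40)
x(N) = 9 + N (x(N) = N + 9 = 9 + N)
z = -44/7 (z = (-4 - 1*40)/7 = (-4 - 40)/7 = (1/7)*(-44) = -44/7 ≈ -6.2857)
z*x(Z(-12, -6)) = -44*(9 - 6)/7 = -44/7*3 = -132/7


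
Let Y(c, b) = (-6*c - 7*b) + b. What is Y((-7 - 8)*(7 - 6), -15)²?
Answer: 32400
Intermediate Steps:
Y(c, b) = -6*b - 6*c (Y(c, b) = (-7*b - 6*c) + b = -6*b - 6*c)
Y((-7 - 8)*(7 - 6), -15)² = (-6*(-15) - 6*(-7 - 8)*(7 - 6))² = (90 - (-90))² = (90 - 6*(-15))² = (90 + 90)² = 180² = 32400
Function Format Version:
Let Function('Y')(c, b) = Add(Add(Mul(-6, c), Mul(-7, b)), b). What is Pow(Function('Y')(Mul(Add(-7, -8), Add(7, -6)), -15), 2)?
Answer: 32400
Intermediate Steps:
Function('Y')(c, b) = Add(Mul(-6, b), Mul(-6, c)) (Function('Y')(c, b) = Add(Add(Mul(-7, b), Mul(-6, c)), b) = Add(Mul(-6, b), Mul(-6, c)))
Pow(Function('Y')(Mul(Add(-7, -8), Add(7, -6)), -15), 2) = Pow(Add(Mul(-6, -15), Mul(-6, Mul(Add(-7, -8), Add(7, -6)))), 2) = Pow(Add(90, Mul(-6, Mul(-15, 1))), 2) = Pow(Add(90, Mul(-6, -15)), 2) = Pow(Add(90, 90), 2) = Pow(180, 2) = 32400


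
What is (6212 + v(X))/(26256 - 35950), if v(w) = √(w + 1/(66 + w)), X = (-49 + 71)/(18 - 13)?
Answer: -3106/4847 - √854590/4265360 ≈ -0.64103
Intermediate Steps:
X = 22/5 ≈ 4.4000
(6212 + v(X))/(26256 - 35950) = (6212 + √((1 + 22*(66 + 22/5)/5)/(66 + 22/5)))/(26256 - 35950) = (6212 + √((1 + (22/5)*(352/5))/(352/5)))/(-9694) = (6212 + √(5*(1 + 7744/25)/352))*(-1/9694) = (6212 + √((5/352)*(7769/25)))*(-1/9694) = (6212 + √(7769/1760))*(-1/9694) = (6212 + √854590/440)*(-1/9694) = -3106/4847 - √854590/4265360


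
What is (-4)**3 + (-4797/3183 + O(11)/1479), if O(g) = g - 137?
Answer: -34309541/523073 ≈ -65.592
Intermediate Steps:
O(g) = -137 + g
(-4)**3 + (-4797/3183 + O(11)/1479) = (-4)**3 + (-4797/3183 + (-137 + 11)/1479) = -64 + (-4797*1/3183 - 126*1/1479) = -64 + (-1599/1061 - 42/493) = -64 - 832869/523073 = -34309541/523073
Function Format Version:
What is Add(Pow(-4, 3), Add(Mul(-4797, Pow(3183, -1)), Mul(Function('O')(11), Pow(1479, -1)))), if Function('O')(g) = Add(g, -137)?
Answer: Rational(-34309541, 523073) ≈ -65.592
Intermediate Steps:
Function('O')(g) = Add(-137, g)
Add(Pow(-4, 3), Add(Mul(-4797, Pow(3183, -1)), Mul(Function('O')(11), Pow(1479, -1)))) = Add(Pow(-4, 3), Add(Mul(-4797, Pow(3183, -1)), Mul(Add(-137, 11), Pow(1479, -1)))) = Add(-64, Add(Mul(-4797, Rational(1, 3183)), Mul(-126, Rational(1, 1479)))) = Add(-64, Add(Rational(-1599, 1061), Rational(-42, 493))) = Add(-64, Rational(-832869, 523073)) = Rational(-34309541, 523073)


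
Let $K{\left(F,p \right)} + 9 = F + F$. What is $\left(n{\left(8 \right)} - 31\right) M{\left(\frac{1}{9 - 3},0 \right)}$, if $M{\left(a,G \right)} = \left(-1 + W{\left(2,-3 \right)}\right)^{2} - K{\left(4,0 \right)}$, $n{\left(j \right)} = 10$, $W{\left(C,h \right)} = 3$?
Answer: $-105$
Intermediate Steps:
$K{\left(F,p \right)} = -9 + 2 F$ ($K{\left(F,p \right)} = -9 + \left(F + F\right) = -9 + 2 F$)
$M{\left(a,G \right)} = 5$ ($M{\left(a,G \right)} = \left(-1 + 3\right)^{2} - \left(-9 + 2 \cdot 4\right) = 2^{2} - \left(-9 + 8\right) = 4 - -1 = 4 + 1 = 5$)
$\left(n{\left(8 \right)} - 31\right) M{\left(\frac{1}{9 - 3},0 \right)} = \left(10 - 31\right) 5 = \left(-21\right) 5 = -105$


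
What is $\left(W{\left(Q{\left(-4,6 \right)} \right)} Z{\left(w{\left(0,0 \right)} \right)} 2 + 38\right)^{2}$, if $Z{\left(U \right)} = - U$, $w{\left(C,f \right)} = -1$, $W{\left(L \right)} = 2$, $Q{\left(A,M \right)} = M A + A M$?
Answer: $1764$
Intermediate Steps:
$Q{\left(A,M \right)} = 2 A M$ ($Q{\left(A,M \right)} = A M + A M = 2 A M$)
$\left(W{\left(Q{\left(-4,6 \right)} \right)} Z{\left(w{\left(0,0 \right)} \right)} 2 + 38\right)^{2} = \left(2 \left(\left(-1\right) \left(-1\right)\right) 2 + 38\right)^{2} = \left(2 \cdot 1 \cdot 2 + 38\right)^{2} = \left(2 \cdot 2 + 38\right)^{2} = \left(4 + 38\right)^{2} = 42^{2} = 1764$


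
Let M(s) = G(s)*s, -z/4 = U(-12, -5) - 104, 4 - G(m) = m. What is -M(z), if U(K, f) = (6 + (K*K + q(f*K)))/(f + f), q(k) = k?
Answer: 248000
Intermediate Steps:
G(m) = 4 - m
U(K, f) = (6 + K² + K*f)/(2*f) (U(K, f) = (6 + (K*K + f*K))/(f + f) = (6 + (K² + K*f))/((2*f)) = (6 + K² + K*f)*(1/(2*f)) = (6 + K² + K*f)/(2*f))
z = 500 (z = -4*((½)*(6 + (-12)² - 12*(-5))/(-5) - 104) = -4*((½)*(-⅕)*(6 + 144 + 60) - 104) = -4*((½)*(-⅕)*210 - 104) = -4*(-21 - 104) = -4*(-125) = 500)
M(s) = s*(4 - s) (M(s) = (4 - s)*s = s*(4 - s))
-M(z) = -500*(4 - 1*500) = -500*(4 - 500) = -500*(-496) = -1*(-248000) = 248000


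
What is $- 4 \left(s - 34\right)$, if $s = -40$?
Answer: $296$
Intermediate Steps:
$- 4 \left(s - 34\right) = - 4 \left(-40 - 34\right) = \left(-4\right) \left(-74\right) = 296$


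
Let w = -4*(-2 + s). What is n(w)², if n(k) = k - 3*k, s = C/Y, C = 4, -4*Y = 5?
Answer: 43264/25 ≈ 1730.6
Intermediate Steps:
Y = -5/4 (Y = -¼*5 = -5/4 ≈ -1.2500)
s = -16/5 (s = 4/(-5/4) = 4*(-⅘) = -16/5 ≈ -3.2000)
w = 104/5 (w = -4*(-2 - 16/5) = -4*(-26/5) = 104/5 ≈ 20.800)
n(k) = -2*k
n(w)² = (-2*104/5)² = (-208/5)² = 43264/25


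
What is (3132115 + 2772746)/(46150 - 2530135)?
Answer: -48007/20195 ≈ -2.3772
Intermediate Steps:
(3132115 + 2772746)/(46150 - 2530135) = 5904861/(-2483985) = 5904861*(-1/2483985) = -48007/20195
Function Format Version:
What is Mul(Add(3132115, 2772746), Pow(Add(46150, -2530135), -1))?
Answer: Rational(-48007, 20195) ≈ -2.3772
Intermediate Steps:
Mul(Add(3132115, 2772746), Pow(Add(46150, -2530135), -1)) = Mul(5904861, Pow(-2483985, -1)) = Mul(5904861, Rational(-1, 2483985)) = Rational(-48007, 20195)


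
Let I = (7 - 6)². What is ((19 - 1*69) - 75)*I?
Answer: -125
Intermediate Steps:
I = 1 (I = 1² = 1)
((19 - 1*69) - 75)*I = ((19 - 1*69) - 75)*1 = ((19 - 69) - 75)*1 = (-50 - 75)*1 = -125*1 = -125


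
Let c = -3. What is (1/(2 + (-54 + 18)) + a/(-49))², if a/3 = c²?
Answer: 935089/2775556 ≈ 0.33690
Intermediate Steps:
a = 27 (a = 3*(-3)² = 3*9 = 27)
(1/(2 + (-54 + 18)) + a/(-49))² = (1/(2 + (-54 + 18)) + 27/(-49))² = (1/(2 - 36) + 27*(-1/49))² = (1/(-34) - 27/49)² = (-1/34 - 27/49)² = (-967/1666)² = 935089/2775556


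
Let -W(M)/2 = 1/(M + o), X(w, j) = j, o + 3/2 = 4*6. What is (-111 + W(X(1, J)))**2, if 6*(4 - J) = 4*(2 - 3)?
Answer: 327791025/26569 ≈ 12337.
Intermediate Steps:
o = 45/2 (o = -3/2 + 4*6 = -3/2 + 24 = 45/2 ≈ 22.500)
J = 14/3 (J = 4 - 2*(2 - 3)/3 = 4 - 2*(-1)/3 = 4 - 1/6*(-4) = 4 + 2/3 = 14/3 ≈ 4.6667)
W(M) = -2/(45/2 + M) (W(M) = -2/(M + 45/2) = -2/(45/2 + M))
(-111 + W(X(1, J)))**2 = (-111 - 4/(45 + 2*(14/3)))**2 = (-111 - 4/(45 + 28/3))**2 = (-111 - 4/163/3)**2 = (-111 - 4*3/163)**2 = (-111 - 12/163)**2 = (-18105/163)**2 = 327791025/26569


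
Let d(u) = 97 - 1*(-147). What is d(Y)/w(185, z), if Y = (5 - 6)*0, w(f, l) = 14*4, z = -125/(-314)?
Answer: 61/14 ≈ 4.3571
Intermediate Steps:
z = 125/314 (z = -125*(-1/314) = 125/314 ≈ 0.39809)
w(f, l) = 56
Y = 0 (Y = -1*0 = 0)
d(u) = 244 (d(u) = 97 + 147 = 244)
d(Y)/w(185, z) = 244/56 = 244*(1/56) = 61/14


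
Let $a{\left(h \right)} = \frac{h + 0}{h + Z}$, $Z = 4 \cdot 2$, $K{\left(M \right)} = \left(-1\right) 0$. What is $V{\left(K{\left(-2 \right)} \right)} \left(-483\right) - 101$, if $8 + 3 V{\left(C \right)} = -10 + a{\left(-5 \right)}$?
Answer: $\frac{9196}{3} \approx 3065.3$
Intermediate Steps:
$K{\left(M \right)} = 0$
$Z = 8$
$a{\left(h \right)} = \frac{h}{8 + h}$ ($a{\left(h \right)} = \frac{h + 0}{h + 8} = \frac{h}{8 + h}$)
$V{\left(C \right)} = - \frac{59}{9}$ ($V{\left(C \right)} = - \frac{8}{3} + \frac{-10 - \frac{5}{8 - 5}}{3} = - \frac{8}{3} + \frac{-10 - \frac{5}{3}}{3} = - \frac{8}{3} + \frac{1}{3} \left(- \frac{35}{3}\right) = - \frac{8}{3} - \frac{35}{9} = - \frac{59}{9}$)
$V{\left(K{\left(-2 \right)} \right)} \left(-483\right) - 101 = \left(- \frac{59}{9}\right) \left(-483\right) - 101 = \frac{9499}{3} - 101 = \frac{9196}{3}$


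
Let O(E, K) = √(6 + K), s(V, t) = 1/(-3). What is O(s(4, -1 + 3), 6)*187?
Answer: 374*√3 ≈ 647.79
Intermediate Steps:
s(V, t) = -⅓
O(s(4, -1 + 3), 6)*187 = √(6 + 6)*187 = √12*187 = (2*√3)*187 = 374*√3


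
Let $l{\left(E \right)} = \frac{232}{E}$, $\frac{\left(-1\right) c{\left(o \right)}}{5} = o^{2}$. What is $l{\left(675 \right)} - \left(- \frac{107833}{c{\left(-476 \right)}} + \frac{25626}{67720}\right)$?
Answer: $- \frac{33632398559}{258925388400} \approx -0.12989$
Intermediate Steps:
$c{\left(o \right)} = - 5 o^{2}$
$l{\left(675 \right)} - \left(- \frac{107833}{c{\left(-476 \right)}} + \frac{25626}{67720}\right) = \frac{232}{675} - \left(- \frac{107833}{\left(-5\right) \left(-476\right)^{2}} + \frac{25626}{67720}\right) = 232 \cdot \frac{1}{675} - \left(- \frac{107833}{\left(-5\right) 226576} + 25626 \cdot \frac{1}{67720}\right) = \frac{232}{675} - \left(- \frac{107833}{-1132880} + \frac{12813}{33860}\right) = \frac{232}{675} - \left(\left(-107833\right) \left(- \frac{1}{1132880}\right) + \frac{12813}{33860}\right) = \frac{232}{675} - \left(\frac{107833}{1132880} + \frac{12813}{33860}\right) = \frac{232}{675} - \frac{908340841}{1917965840} = - \frac{33632398559}{258925388400}$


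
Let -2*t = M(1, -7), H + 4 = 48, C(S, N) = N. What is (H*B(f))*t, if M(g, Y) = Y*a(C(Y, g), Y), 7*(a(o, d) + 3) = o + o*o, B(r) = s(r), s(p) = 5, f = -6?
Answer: -2090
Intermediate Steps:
B(r) = 5
H = 44 (H = -4 + 48 = 44)
a(o, d) = -3 + o/7 + o**2/7 (a(o, d) = -3 + (o + o*o)/7 = -3 + (o + o**2)/7 = -3 + (o/7 + o**2/7) = -3 + o/7 + o**2/7)
M(g, Y) = Y*(-3 + g/7 + g**2/7)
t = -19/2 (t = -(-7)*(-21 + 1 + 1**2)/14 = -(-7)*(-21 + 1 + 1)/14 = -(-7)*(-19)/14 = -1/2*19 = -19/2 ≈ -9.5000)
(H*B(f))*t = (44*5)*(-19/2) = 220*(-19/2) = -2090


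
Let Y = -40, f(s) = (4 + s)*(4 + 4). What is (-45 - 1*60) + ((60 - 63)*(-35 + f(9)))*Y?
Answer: 8175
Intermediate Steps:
f(s) = 32 + 8*s (f(s) = (4 + s)*8 = 32 + 8*s)
(-45 - 1*60) + ((60 - 63)*(-35 + f(9)))*Y = (-45 - 1*60) + ((60 - 63)*(-35 + (32 + 8*9)))*(-40) = (-45 - 60) - 3*(-35 + (32 + 72))*(-40) = -105 - 3*(-35 + 104)*(-40) = -105 - 3*69*(-40) = -105 - 207*(-40) = -105 + 8280 = 8175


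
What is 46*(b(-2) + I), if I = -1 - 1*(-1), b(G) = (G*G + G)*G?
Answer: -184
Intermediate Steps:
b(G) = G*(G + G**2) (b(G) = (G**2 + G)*G = (G + G**2)*G = G*(G + G**2))
I = 0 (I = -1 + 1 = 0)
46*(b(-2) + I) = 46*((-2)**2*(1 - 2) + 0) = 46*(4*(-1) + 0) = 46*(-4 + 0) = 46*(-4) = -184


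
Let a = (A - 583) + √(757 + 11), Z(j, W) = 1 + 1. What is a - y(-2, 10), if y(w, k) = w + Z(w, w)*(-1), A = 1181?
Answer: 602 + 16*√3 ≈ 629.71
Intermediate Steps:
Z(j, W) = 2
y(w, k) = -2 + w (y(w, k) = w + 2*(-1) = w - 2 = -2 + w)
a = 598 + 16*√3 (a = (1181 - 583) + √(757 + 11) = 598 + √768 = 598 + 16*√3 ≈ 625.71)
a - y(-2, 10) = (598 + 16*√3) - (-2 - 2) = (598 + 16*√3) - 1*(-4) = (598 + 16*√3) + 4 = 602 + 16*√3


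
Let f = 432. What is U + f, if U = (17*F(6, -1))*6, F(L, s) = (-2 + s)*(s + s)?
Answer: 1044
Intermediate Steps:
F(L, s) = 2*s*(-2 + s) (F(L, s) = (-2 + s)*(2*s) = 2*s*(-2 + s))
U = 612 (U = (17*(2*(-1)*(-2 - 1)))*6 = (17*(2*(-1)*(-3)))*6 = (17*6)*6 = 102*6 = 612)
U + f = 612 + 432 = 1044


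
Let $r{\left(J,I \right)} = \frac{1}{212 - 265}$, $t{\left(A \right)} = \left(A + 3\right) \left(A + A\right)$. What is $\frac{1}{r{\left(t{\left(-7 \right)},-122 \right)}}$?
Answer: $-53$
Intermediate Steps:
$t{\left(A \right)} = 2 A \left(3 + A\right)$ ($t{\left(A \right)} = \left(3 + A\right) 2 A = 2 A \left(3 + A\right)$)
$r{\left(J,I \right)} = - \frac{1}{53}$ ($r{\left(J,I \right)} = \frac{1}{-53} = - \frac{1}{53}$)
$\frac{1}{r{\left(t{\left(-7 \right)},-122 \right)}} = \frac{1}{- \frac{1}{53}} = -53$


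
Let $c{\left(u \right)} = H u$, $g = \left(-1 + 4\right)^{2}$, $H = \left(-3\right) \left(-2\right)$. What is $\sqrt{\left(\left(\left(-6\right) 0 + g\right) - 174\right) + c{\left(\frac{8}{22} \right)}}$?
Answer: $\frac{3 i \sqrt{2189}}{11} \approx 12.76 i$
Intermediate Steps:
$H = 6$
$g = 9$ ($g = 3^{2} = 9$)
$c{\left(u \right)} = 6 u$
$\sqrt{\left(\left(\left(-6\right) 0 + g\right) - 174\right) + c{\left(\frac{8}{22} \right)}} = \sqrt{\left(\left(\left(-6\right) 0 + 9\right) - 174\right) + 6 \cdot \frac{8}{22}} = \sqrt{\left(\left(0 + 9\right) - 174\right) + 6 \cdot 8 \cdot \frac{1}{22}} = \sqrt{\left(9 - 174\right) + 6 \cdot \frac{4}{11}} = \sqrt{-165 + \frac{24}{11}} = \sqrt{- \frac{1791}{11}} = \frac{3 i \sqrt{2189}}{11}$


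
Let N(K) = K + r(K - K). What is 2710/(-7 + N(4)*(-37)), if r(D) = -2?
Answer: -2710/81 ≈ -33.457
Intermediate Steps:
N(K) = -2 + K (N(K) = K - 2 = -2 + K)
2710/(-7 + N(4)*(-37)) = 2710/(-7 + (-2 + 4)*(-37)) = 2710/(-7 + 2*(-37)) = 2710/(-7 - 74) = 2710/(-81) = 2710*(-1/81) = -2710/81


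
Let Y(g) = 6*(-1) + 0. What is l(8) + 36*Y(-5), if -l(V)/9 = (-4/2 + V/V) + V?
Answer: -279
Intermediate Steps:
Y(g) = -6 (Y(g) = -6 + 0 = -6)
l(V) = 9 - 9*V (l(V) = -9*((-4/2 + V/V) + V) = -9*((-4*1/2 + 1) + V) = -9*((-2 + 1) + V) = -9*(-1 + V) = 9 - 9*V)
l(8) + 36*Y(-5) = (9 - 9*8) + 36*(-6) = (9 - 72) - 216 = -63 - 216 = -279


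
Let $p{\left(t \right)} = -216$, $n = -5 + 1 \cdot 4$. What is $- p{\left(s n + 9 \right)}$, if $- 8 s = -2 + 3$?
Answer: $216$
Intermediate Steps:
$s = - \frac{1}{8}$ ($s = - \frac{-2 + 3}{8} = \left(- \frac{1}{8}\right) 1 = - \frac{1}{8} \approx -0.125$)
$n = -1$ ($n = -5 + 4 = -1$)
$- p{\left(s n + 9 \right)} = \left(-1\right) \left(-216\right) = 216$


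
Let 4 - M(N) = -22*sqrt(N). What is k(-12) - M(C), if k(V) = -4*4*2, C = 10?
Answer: -36 - 22*sqrt(10) ≈ -105.57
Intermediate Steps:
M(N) = 4 + 22*sqrt(N) (M(N) = 4 - (-22)*sqrt(N) = 4 + 22*sqrt(N))
k(V) = -32 (k(V) = -16*2 = -32)
k(-12) - M(C) = -32 - (4 + 22*sqrt(10)) = -32 + (-4 - 22*sqrt(10)) = -36 - 22*sqrt(10)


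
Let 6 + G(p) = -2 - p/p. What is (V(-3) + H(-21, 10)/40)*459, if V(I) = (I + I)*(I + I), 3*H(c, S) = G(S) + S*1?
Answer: 661113/40 ≈ 16528.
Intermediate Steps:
G(p) = -9 (G(p) = -6 + (-2 - p/p) = -6 + (-2 - 1*1) = -6 + (-2 - 1) = -6 - 3 = -9)
H(c, S) = -3 + S/3 (H(c, S) = (-9 + S*1)/3 = (-9 + S)/3 = -3 + S/3)
V(I) = 4*I**2 (V(I) = (2*I)*(2*I) = 4*I**2)
(V(-3) + H(-21, 10)/40)*459 = (4*(-3)**2 + (-3 + (1/3)*10)/40)*459 = (4*9 + (-3 + 10/3)*(1/40))*459 = (36 + (1/3)*(1/40))*459 = (36 + 1/120)*459 = (4321/120)*459 = 661113/40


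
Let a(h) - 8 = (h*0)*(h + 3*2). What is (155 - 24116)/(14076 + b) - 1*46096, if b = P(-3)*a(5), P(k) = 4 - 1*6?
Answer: -648133721/14060 ≈ -46098.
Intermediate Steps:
P(k) = -2 (P(k) = 4 - 6 = -2)
a(h) = 8 (a(h) = 8 + (h*0)*(h + 3*2) = 8 + 0*(h + 6) = 8 + 0*(6 + h) = 8 + 0 = 8)
b = -16 (b = -2*8 = -16)
(155 - 24116)/(14076 + b) - 1*46096 = (155 - 24116)/(14076 - 16) - 1*46096 = -23961/14060 - 46096 = -648133721/14060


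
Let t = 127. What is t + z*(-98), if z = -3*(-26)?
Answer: -7517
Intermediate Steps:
z = 78
t + z*(-98) = 127 + 78*(-98) = 127 - 7644 = -7517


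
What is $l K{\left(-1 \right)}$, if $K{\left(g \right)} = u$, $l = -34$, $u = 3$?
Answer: $-102$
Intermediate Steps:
$K{\left(g \right)} = 3$
$l K{\left(-1 \right)} = \left(-34\right) 3 = -102$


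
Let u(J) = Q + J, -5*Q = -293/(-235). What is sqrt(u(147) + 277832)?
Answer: 2*sqrt(3837844126)/235 ≈ 527.24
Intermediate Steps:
Q = -293/1175 (Q = -(-293)/(5*(-235)) = -(-293)*(-1)/(5*235) = -1/5*293/235 = -293/1175 ≈ -0.24936)
u(J) = -293/1175 + J
sqrt(u(147) + 277832) = sqrt((-293/1175 + 147) + 277832) = sqrt(172432/1175 + 277832) = sqrt(326625032/1175) = 2*sqrt(3837844126)/235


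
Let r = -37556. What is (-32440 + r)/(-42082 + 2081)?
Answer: 69996/40001 ≈ 1.7499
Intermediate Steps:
(-32440 + r)/(-42082 + 2081) = (-32440 - 37556)/(-42082 + 2081) = -69996/(-40001) = -69996*(-1/40001) = 69996/40001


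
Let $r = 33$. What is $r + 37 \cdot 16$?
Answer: $625$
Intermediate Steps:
$r + 37 \cdot 16 = 33 + 37 \cdot 16 = 33 + 592 = 625$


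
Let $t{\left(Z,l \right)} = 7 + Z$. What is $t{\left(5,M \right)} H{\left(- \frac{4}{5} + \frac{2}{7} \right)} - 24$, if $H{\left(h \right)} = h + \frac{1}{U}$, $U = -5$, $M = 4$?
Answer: $- \frac{228}{7} \approx -32.571$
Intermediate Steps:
$H{\left(h \right)} = - \frac{1}{5} + h$ ($H{\left(h \right)} = h + \frac{1}{-5} = h - \frac{1}{5} = - \frac{1}{5} + h$)
$t{\left(5,M \right)} H{\left(- \frac{4}{5} + \frac{2}{7} \right)} - 24 = \left(7 + 5\right) \left(- \frac{1}{5} + \left(- \frac{4}{5} + \frac{2}{7}\right)\right) - 24 = 12 \left(- \frac{1}{5} + \left(\left(-4\right) \frac{1}{5} + 2 \cdot \frac{1}{7}\right)\right) - 24 = 12 \left(- \frac{1}{5} + \left(- \frac{4}{5} + \frac{2}{7}\right)\right) - 24 = 12 \left(- \frac{1}{5} - \frac{18}{35}\right) - 24 = 12 \left(- \frac{5}{7}\right) - 24 = - \frac{60}{7} - 24 = - \frac{228}{7}$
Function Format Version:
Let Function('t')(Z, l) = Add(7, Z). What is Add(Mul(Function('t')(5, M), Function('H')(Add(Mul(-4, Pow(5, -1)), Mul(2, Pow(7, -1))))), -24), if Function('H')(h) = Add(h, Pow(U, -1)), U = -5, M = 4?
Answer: Rational(-228, 7) ≈ -32.571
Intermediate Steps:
Function('H')(h) = Add(Rational(-1, 5), h) (Function('H')(h) = Add(h, Pow(-5, -1)) = Add(h, Rational(-1, 5)) = Add(Rational(-1, 5), h))
Add(Mul(Function('t')(5, M), Function('H')(Add(Mul(-4, Pow(5, -1)), Mul(2, Pow(7, -1))))), -24) = Add(Mul(Add(7, 5), Add(Rational(-1, 5), Add(Mul(-4, Pow(5, -1)), Mul(2, Pow(7, -1))))), -24) = Add(Mul(12, Add(Rational(-1, 5), Add(Mul(-4, Rational(1, 5)), Mul(2, Rational(1, 7))))), -24) = Add(Mul(12, Add(Rational(-1, 5), Add(Rational(-4, 5), Rational(2, 7)))), -24) = Add(Mul(12, Add(Rational(-1, 5), Rational(-18, 35))), -24) = Add(Mul(12, Rational(-5, 7)), -24) = Add(Rational(-60, 7), -24) = Rational(-228, 7)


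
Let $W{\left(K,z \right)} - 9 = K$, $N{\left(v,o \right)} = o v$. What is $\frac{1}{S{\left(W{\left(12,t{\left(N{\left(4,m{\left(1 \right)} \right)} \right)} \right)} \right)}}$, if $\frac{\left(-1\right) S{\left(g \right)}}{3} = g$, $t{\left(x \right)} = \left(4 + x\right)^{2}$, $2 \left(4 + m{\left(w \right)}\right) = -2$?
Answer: $- \frac{1}{63} \approx -0.015873$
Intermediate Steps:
$m{\left(w \right)} = -5$ ($m{\left(w \right)} = -4 + \frac{1}{2} \left(-2\right) = -4 - 1 = -5$)
$W{\left(K,z \right)} = 9 + K$
$S{\left(g \right)} = - 3 g$
$\frac{1}{S{\left(W{\left(12,t{\left(N{\left(4,m{\left(1 \right)} \right)} \right)} \right)} \right)}} = \frac{1}{\left(-3\right) \left(9 + 12\right)} = \frac{1}{\left(-3\right) 21} = \frac{1}{-63} = - \frac{1}{63}$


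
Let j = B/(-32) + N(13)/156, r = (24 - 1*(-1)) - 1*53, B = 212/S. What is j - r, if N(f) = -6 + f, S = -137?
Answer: 1200817/42744 ≈ 28.093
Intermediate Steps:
B = -212/137 (B = 212/(-137) = 212*(-1/137) = -212/137 ≈ -1.5474)
r = -28 (r = (24 + 1) - 53 = 25 - 53 = -28)
j = 3985/42744 (j = -212/137/(-32) + (-6 + 13)/156 = -212/137*(-1/32) + 7*(1/156) = 53/1096 + 7/156 = 3985/42744 ≈ 0.093229)
j - r = 3985/42744 - 1*(-28) = 3985/42744 + 28 = 1200817/42744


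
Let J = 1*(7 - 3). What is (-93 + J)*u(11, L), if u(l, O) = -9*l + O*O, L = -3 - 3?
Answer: 5607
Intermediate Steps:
L = -6
u(l, O) = O² - 9*l (u(l, O) = -9*l + O² = O² - 9*l)
J = 4 (J = 1*4 = 4)
(-93 + J)*u(11, L) = (-93 + 4)*((-6)² - 9*11) = -89*(36 - 99) = -89*(-63) = 5607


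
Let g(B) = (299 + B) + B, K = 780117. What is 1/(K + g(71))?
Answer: 1/780558 ≈ 1.2811e-6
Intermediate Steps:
g(B) = 299 + 2*B
1/(K + g(71)) = 1/(780117 + (299 + 2*71)) = 1/(780117 + (299 + 142)) = 1/(780117 + 441) = 1/780558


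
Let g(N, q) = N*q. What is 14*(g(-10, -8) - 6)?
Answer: 1036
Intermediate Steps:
14*(g(-10, -8) - 6) = 14*(-10*(-8) - 6) = 14*(80 - 6) = 14*74 = 1036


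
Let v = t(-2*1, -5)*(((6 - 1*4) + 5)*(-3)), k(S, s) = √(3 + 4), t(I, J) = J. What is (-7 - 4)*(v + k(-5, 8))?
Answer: -1155 - 11*√7 ≈ -1184.1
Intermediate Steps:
k(S, s) = √7
v = 105 (v = -5*((6 - 1*4) + 5)*(-3) = -5*((6 - 4) + 5)*(-3) = -5*(2 + 5)*(-3) = -35*(-3) = -5*(-21) = 105)
(-7 - 4)*(v + k(-5, 8)) = (-7 - 4)*(105 + √7) = -11*(105 + √7) = -1155 - 11*√7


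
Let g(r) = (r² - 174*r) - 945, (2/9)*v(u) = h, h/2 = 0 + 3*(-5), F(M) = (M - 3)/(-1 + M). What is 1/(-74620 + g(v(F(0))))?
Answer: -1/33850 ≈ -2.9542e-5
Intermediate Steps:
F(M) = (-3 + M)/(-1 + M)
h = -30 (h = 2*(0 + 3*(-5)) = 2*(0 - 15) = 2*(-15) = -30)
v(u) = -135 (v(u) = (9/2)*(-30) = -135)
g(r) = -945 + r² - 174*r
1/(-74620 + g(v(F(0)))) = 1/(-74620 + (-945 + (-135)² - 174*(-135))) = 1/(-74620 + (-945 + 18225 + 23490)) = 1/(-74620 + 40770) = 1/(-33850) = -1/33850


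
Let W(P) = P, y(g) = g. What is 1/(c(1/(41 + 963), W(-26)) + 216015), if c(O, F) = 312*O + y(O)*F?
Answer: 502/108439673 ≈ 4.6293e-6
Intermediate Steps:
c(O, F) = 312*O + F*O (c(O, F) = 312*O + O*F = 312*O + F*O)
1/(c(1/(41 + 963), W(-26)) + 216015) = 1/((312 - 26)/(41 + 963) + 216015) = 1/(286/1004 + 216015) = 1/((1/1004)*286 + 216015) = 1/(143/502 + 216015) = 1/(108439673/502) = 502/108439673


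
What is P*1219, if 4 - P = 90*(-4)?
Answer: 443716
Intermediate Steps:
P = 364 (P = 4 - 90*(-4) = 4 - 1*(-360) = 4 + 360 = 364)
P*1219 = 364*1219 = 443716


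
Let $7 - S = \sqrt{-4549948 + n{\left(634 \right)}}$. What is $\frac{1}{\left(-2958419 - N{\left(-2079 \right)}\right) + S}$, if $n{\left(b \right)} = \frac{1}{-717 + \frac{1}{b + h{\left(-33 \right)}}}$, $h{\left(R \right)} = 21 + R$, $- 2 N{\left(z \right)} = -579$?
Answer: $- \frac{5278003936238}{15616046279769115061} + \frac{12 i \sqrt{100549764334963922}}{15616046279769115061} \approx -3.3799 \cdot 10^{-7} + 2.4367 \cdot 10^{-10} i$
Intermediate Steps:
$N{\left(z \right)} = \frac{579}{2}$ ($N{\left(z \right)} = \left(- \frac{1}{2}\right) \left(-579\right) = \frac{579}{2}$)
$n{\left(b \right)} = \frac{1}{-717 + \frac{1}{-12 + b}}$ ($n{\left(b \right)} = \frac{1}{-717 + \frac{1}{b + \left(21 - 33\right)}} = \frac{1}{-717 + \frac{1}{b - 12}} = \frac{1}{-717 + \frac{1}{-12 + b}}$)
$S = 7 - \frac{3 i \sqrt{100549764334963922}}{445973}$ ($S = 7 - \sqrt{-4549948 + \frac{12 - 634}{-8605 + 717 \cdot 634}} = 7 - \sqrt{-4549948 + \frac{12 - 634}{-8605 + 454578}} = 7 - \sqrt{-4549948 + \frac{1}{445973} \left(-622\right)} = 7 - \sqrt{-4549948 - \frac{622}{445973}} = 7 - \sqrt{- \frac{2029153960026}{445973}} = 7 - \frac{3 i \sqrt{100549764334963922}}{445973} \approx 7.0 - 2133.1 i$)
$\frac{1}{\left(-2958419 - N{\left(-2079 \right)}\right) + S} = \frac{1}{\left(-2958419 - \frac{579}{2}\right) + \left(7 - \frac{3 i \sqrt{100549764334963922}}{445973}\right)} = \frac{1}{- \frac{5917417}{2} + \left(7 - \frac{3 i \sqrt{100549764334963922}}{445973}\right)} = \frac{1}{- \frac{5917403}{2} - \frac{3 i \sqrt{100549764334963922}}{445973}}$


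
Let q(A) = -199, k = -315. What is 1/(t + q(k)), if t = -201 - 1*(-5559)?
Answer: 1/5159 ≈ 0.00019384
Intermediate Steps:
t = 5358 (t = -201 + 5559 = 5358)
1/(t + q(k)) = 1/(5358 - 199) = 1/5159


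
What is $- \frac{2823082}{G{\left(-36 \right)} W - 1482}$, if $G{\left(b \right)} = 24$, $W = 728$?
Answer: $- \frac{1411541}{7995} \approx -176.55$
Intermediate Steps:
$- \frac{2823082}{G{\left(-36 \right)} W - 1482} = - \frac{2823082}{24 \cdot 728 - 1482} = - \frac{2823082}{17472 - 1482} = - \frac{2823082}{15990} = \left(-2823082\right) \frac{1}{15990} = - \frac{1411541}{7995}$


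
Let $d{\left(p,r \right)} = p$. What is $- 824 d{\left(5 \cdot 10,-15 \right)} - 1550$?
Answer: $-42750$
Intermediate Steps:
$- 824 d{\left(5 \cdot 10,-15 \right)} - 1550 = - 824 \cdot 5 \cdot 10 - 1550 = \left(-824\right) 50 - 1550 = -41200 - 1550 = -42750$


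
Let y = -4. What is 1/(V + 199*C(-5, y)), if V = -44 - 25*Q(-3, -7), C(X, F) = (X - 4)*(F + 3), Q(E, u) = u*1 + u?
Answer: 1/2097 ≈ 0.00047687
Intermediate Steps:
Q(E, u) = 2*u (Q(E, u) = u + u = 2*u)
C(X, F) = (-4 + X)*(3 + F)
V = 306 (V = -44 - 50*(-7) = -44 - 25*(-14) = -44 + 350 = 306)
1/(V + 199*C(-5, y)) = 1/(306 + 199*(-12 - 4*(-4) + 3*(-5) - 4*(-5))) = 1/(306 + 199*(-12 + 16 - 15 + 20)) = 1/(306 + 199*9) = 1/(306 + 1791) = 1/2097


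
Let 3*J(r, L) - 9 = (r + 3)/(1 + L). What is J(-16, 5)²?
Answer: 1681/324 ≈ 5.1883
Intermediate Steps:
J(r, L) = 3 + (3 + r)/(3*(1 + L)) (J(r, L) = 3 + ((r + 3)/(1 + L))/3 = 3 + ((3 + r)/(1 + L))/3 = 3 + (3 + r)/(3*(1 + L)))
J(-16, 5)² = ((12 - 16 + 9*5)/(3*(1 + 5)))² = ((⅓)*(12 - 16 + 45)/6)² = ((⅓)*(⅙)*41)² = (41/18)² = 1681/324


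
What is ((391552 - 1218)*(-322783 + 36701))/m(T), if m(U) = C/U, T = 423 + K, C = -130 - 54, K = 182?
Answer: 16889714122435/46 ≈ 3.6717e+11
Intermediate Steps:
C = -184
T = 605 (T = 423 + 182 = 605)
m(U) = -184/U
((391552 - 1218)*(-322783 + 36701))/m(T) = ((391552 - 1218)*(-322783 + 36701))/((-184/605)) = (390334*(-286082))/((-184*1/605)) = -111667531388/(-184/605) = -111667531388*(-605/184) = 16889714122435/46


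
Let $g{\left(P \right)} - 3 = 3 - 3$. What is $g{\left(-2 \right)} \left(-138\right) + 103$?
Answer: $-311$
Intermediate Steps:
$g{\left(P \right)} = 3$ ($g{\left(P \right)} = 3 + \left(3 - 3\right) = 3 + 0 = 3$)
$g{\left(-2 \right)} \left(-138\right) + 103 = 3 \left(-138\right) + 103 = -414 + 103 = -311$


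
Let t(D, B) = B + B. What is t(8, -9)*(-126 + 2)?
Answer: 2232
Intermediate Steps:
t(D, B) = 2*B
t(8, -9)*(-126 + 2) = (2*(-9))*(-126 + 2) = -18*(-124) = 2232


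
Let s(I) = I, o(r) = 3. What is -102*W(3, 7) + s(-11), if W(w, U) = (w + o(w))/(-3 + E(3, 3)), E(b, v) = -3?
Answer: 91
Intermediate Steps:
W(w, U) = -½ - w/6 (W(w, U) = (w + 3)/(-3 - 3) = (3 + w)/(-6) = (3 + w)*(-⅙) = -½ - w/6)
-102*W(3, 7) + s(-11) = -102*(-½ - ⅙*3) - 11 = -102*(-½ - ½) - 11 = -102*(-1) - 11 = 102 - 11 = 91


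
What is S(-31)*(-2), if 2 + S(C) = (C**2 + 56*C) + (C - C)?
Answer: 1554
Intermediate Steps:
S(C) = -2 + C**2 + 56*C (S(C) = -2 + ((C**2 + 56*C) + (C - C)) = -2 + ((C**2 + 56*C) + 0) = -2 + (C**2 + 56*C) = -2 + C**2 + 56*C)
S(-31)*(-2) = (-2 + (-31)**2 + 56*(-31))*(-2) = (-2 + 961 - 1736)*(-2) = -777*(-2) = 1554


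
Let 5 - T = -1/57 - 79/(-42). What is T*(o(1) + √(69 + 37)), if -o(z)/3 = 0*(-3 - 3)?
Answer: 2503*√106/798 ≈ 32.293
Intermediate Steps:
o(z) = 0 (o(z) = -0*(-3 - 3) = -0*(-6) = -3*0 = 0)
T = 2503/798 (T = 5 - (-1/57 - 79/(-42)) = 5 - (-1*1/57 - 79*(-1/42)) = 5 - (-1/57 + 79/42) = 5 - 1*1487/798 = 5 - 1487/798 = 2503/798 ≈ 3.1366)
T*(o(1) + √(69 + 37)) = 2503*(0 + √(69 + 37))/798 = 2503*(0 + √106)/798 = 2503*√106/798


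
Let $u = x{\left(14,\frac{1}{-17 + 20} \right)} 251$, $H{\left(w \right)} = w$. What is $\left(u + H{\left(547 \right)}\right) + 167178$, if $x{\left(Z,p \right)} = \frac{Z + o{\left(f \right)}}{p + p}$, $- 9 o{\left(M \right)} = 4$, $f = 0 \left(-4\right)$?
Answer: $\frac{518486}{3} \approx 1.7283 \cdot 10^{5}$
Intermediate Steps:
$f = 0$
$o{\left(M \right)} = - \frac{4}{9}$ ($o{\left(M \right)} = \left(- \frac{1}{9}\right) 4 = - \frac{4}{9}$)
$x{\left(Z,p \right)} = \frac{- \frac{4}{9} + Z}{2 p}$ ($x{\left(Z,p \right)} = \frac{Z - \frac{4}{9}}{p + p} = \frac{- \frac{4}{9} + Z}{2 p}$)
$u = \frac{15311}{3}$ ($u = \frac{-4 + 9 \cdot 14}{18 \frac{1}{-17 + 20}} \cdot 251 = \frac{-4 + 126}{18 \cdot \frac{1}{3}} \cdot 251 = \frac{1}{18} \frac{1}{\frac{1}{3}} \cdot 122 \cdot 251 = \frac{1}{18} \cdot 3 \cdot 122 \cdot 251 = \frac{61}{3} \cdot 251 = \frac{15311}{3} \approx 5103.7$)
$\left(u + H{\left(547 \right)}\right) + 167178 = \left(\frac{15311}{3} + 547\right) + 167178 = \frac{16952}{3} + 167178 = \frac{518486}{3}$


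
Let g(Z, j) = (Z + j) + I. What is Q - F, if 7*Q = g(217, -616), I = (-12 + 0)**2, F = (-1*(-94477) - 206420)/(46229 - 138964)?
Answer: -24431026/649145 ≈ -37.636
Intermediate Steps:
F = 111943/92735 (F = (94477 - 206420)/(-92735) = -111943*(-1/92735) = 111943/92735 ≈ 1.2071)
I = 144 (I = (-12)**2 = 144)
g(Z, j) = 144 + Z + j (g(Z, j) = (Z + j) + 144 = 144 + Z + j)
Q = -255/7 (Q = (144 + 217 - 616)/7 = (1/7)*(-255) = -255/7 ≈ -36.429)
Q - F = -255/7 - 1*111943/92735 = -255/7 - 111943/92735 = -24431026/649145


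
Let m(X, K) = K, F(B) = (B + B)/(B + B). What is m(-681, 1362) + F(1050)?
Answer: 1363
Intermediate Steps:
F(B) = 1 (F(B) = (2*B)/((2*B)) = (2*B)*(1/(2*B)) = 1)
m(-681, 1362) + F(1050) = 1362 + 1 = 1363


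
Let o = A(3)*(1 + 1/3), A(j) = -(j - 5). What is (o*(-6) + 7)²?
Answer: 81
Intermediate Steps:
A(j) = 5 - j (A(j) = -(-5 + j) = 5 - j)
o = 8/3 (o = (5 - 1*3)*(1 + 1/3) = (5 - 3)*(1 + ⅓) = 2*(4/3) = 8/3 ≈ 2.6667)
(o*(-6) + 7)² = ((8/3)*(-6) + 7)² = (-16 + 7)² = (-9)² = 81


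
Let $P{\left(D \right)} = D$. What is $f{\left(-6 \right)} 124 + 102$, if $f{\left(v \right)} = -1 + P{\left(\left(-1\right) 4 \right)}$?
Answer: $-518$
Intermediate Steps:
$f{\left(v \right)} = -5$ ($f{\left(v \right)} = -1 - 4 = -5$)
$f{\left(-6 \right)} 124 + 102 = \left(-5\right) 124 + 102 = -620 + 102 = -518$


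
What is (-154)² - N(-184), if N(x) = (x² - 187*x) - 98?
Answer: -44450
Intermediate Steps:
N(x) = -98 + x² - 187*x
(-154)² - N(-184) = (-154)² - (-98 + (-184)² - 187*(-184)) = 23716 - (-98 + 33856 + 34408) = 23716 - 1*68166 = 23716 - 68166 = -44450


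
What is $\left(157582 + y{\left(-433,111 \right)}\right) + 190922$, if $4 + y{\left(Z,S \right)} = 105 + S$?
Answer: $348716$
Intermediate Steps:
$y{\left(Z,S \right)} = 101 + S$ ($y{\left(Z,S \right)} = -4 + \left(105 + S\right) = 101 + S$)
$\left(157582 + y{\left(-433,111 \right)}\right) + 190922 = \left(157582 + \left(101 + 111\right)\right) + 190922 = \left(157582 + 212\right) + 190922 = 157794 + 190922 = 348716$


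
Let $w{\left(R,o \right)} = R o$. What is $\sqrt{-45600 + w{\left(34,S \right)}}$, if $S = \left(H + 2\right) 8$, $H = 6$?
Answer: $4 i \sqrt{2714} \approx 208.38 i$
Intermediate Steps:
$S = 64$ ($S = \left(6 + 2\right) 8 = 8 \cdot 8 = 64$)
$\sqrt{-45600 + w{\left(34,S \right)}} = \sqrt{-45600 + 34 \cdot 64} = \sqrt{-45600 + 2176} = \sqrt{-43424} = 4 i \sqrt{2714}$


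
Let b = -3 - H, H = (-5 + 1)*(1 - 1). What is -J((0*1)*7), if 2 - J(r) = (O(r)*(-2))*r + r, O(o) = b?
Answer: -2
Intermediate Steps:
H = 0 (H = -4*0 = 0)
b = -3 (b = -3 - 1*0 = -3 + 0 = -3)
O(o) = -3
J(r) = 2 - 7*r (J(r) = 2 - ((-3*(-2))*r + r) = 2 - (6*r + r) = 2 - 7*r)
-J((0*1)*7) = -(2 - 7*0*1*7) = -(2 - 0*7) = -(2 - 7*0) = -(2 + 0) = -1*2 = -2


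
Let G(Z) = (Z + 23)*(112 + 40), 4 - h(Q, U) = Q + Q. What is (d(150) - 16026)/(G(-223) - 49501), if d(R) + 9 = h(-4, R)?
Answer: 16023/79901 ≈ 0.20054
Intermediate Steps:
h(Q, U) = 4 - 2*Q (h(Q, U) = 4 - (Q + Q) = 4 - 2*Q)
d(R) = 3 (d(R) = -9 + (4 - 2*(-4)) = -9 + (4 + 8) = -9 + 12 = 3)
G(Z) = 3496 + 152*Z (G(Z) = (23 + Z)*152 = 3496 + 152*Z)
(d(150) - 16026)/(G(-223) - 49501) = (3 - 16026)/((3496 + 152*(-223)) - 49501) = -16023/((3496 - 33896) - 49501) = -16023/(-30400 - 49501) = -16023/(-79901) = -16023*(-1/79901) = 16023/79901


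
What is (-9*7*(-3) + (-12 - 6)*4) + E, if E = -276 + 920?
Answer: 761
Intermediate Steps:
E = 644
(-9*7*(-3) + (-12 - 6)*4) + E = (-9*7*(-3) + (-12 - 6)*4) + 644 = (-63*(-3) - 18*4) + 644 = (189 - 72) + 644 = 117 + 644 = 761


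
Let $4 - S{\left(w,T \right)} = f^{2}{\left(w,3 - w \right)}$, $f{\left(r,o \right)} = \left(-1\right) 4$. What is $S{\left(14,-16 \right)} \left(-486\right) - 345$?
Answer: $5487$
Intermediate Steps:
$f{\left(r,o \right)} = -4$
$S{\left(w,T \right)} = -12$ ($S{\left(w,T \right)} = 4 - \left(-4\right)^{2} = 4 - 16 = -12$)
$S{\left(14,-16 \right)} \left(-486\right) - 345 = \left(-12\right) \left(-486\right) - 345 = 5832 - 345 = 5487$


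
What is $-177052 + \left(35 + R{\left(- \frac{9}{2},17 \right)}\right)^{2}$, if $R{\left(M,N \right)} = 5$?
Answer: $-175452$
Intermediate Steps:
$-177052 + \left(35 + R{\left(- \frac{9}{2},17 \right)}\right)^{2} = -177052 + \left(35 + 5\right)^{2} = -177052 + 40^{2} = -177052 + 1600 = -175452$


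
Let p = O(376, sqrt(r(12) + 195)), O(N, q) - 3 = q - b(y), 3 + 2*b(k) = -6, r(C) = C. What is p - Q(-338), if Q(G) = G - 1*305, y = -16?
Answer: 1301/2 + 3*sqrt(23) ≈ 664.89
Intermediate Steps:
Q(G) = -305 + G (Q(G) = G - 305 = -305 + G)
b(k) = -9/2 (b(k) = -3/2 + (1/2)*(-6) = -3/2 - 3 = -9/2)
O(N, q) = 15/2 + q (O(N, q) = 3 + (q - 1*(-9/2)) = 3 + (q + 9/2) = 3 + (9/2 + q) = 15/2 + q)
p = 15/2 + 3*sqrt(23) (p = 15/2 + sqrt(12 + 195) = 15/2 + sqrt(207) = 15/2 + 3*sqrt(23) ≈ 21.887)
p - Q(-338) = (15/2 + 3*sqrt(23)) - (-305 - 338) = (15/2 + 3*sqrt(23)) - 1*(-643) = (15/2 + 3*sqrt(23)) + 643 = 1301/2 + 3*sqrt(23)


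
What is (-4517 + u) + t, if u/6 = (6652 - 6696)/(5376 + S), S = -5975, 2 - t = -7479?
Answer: 1775700/599 ≈ 2964.4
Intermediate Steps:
t = 7481 (t = 2 - 1*(-7479) = 2 + 7479 = 7481)
u = 264/599 (u = 6*((6652 - 6696)/(5376 - 5975)) = 6*(-44/(-599)) = 6*(-44*(-1/599)) = 6*(44/599) = 264/599 ≈ 0.44073)
(-4517 + u) + t = (-4517 + 264/599) + 7481 = -2705419/599 + 7481 = 1775700/599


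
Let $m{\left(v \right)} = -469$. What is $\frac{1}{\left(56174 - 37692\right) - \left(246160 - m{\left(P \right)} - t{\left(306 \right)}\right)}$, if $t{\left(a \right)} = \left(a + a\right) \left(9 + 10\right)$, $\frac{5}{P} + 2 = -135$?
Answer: $- \frac{1}{216519} \approx -4.6185 \cdot 10^{-6}$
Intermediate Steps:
$P = - \frac{5}{137}$ ($P = \frac{5}{-2 - 135} = \frac{5}{-137} = 5 \left(- \frac{1}{137}\right) = - \frac{5}{137} \approx -0.036496$)
$t{\left(a \right)} = 38 a$ ($t{\left(a \right)} = 2 a 19 = 38 a$)
$\frac{1}{\left(56174 - 37692\right) - \left(246160 - m{\left(P \right)} - t{\left(306 \right)}\right)} = \frac{1}{\left(56174 - 37692\right) + \left(\left(-469 + 38 \cdot 306\right) - 246160\right)} = \frac{1}{\left(56174 - 37692\right) + \left(\left(-469 + 11628\right) - 246160\right)} = \frac{1}{18482 + \left(11159 - 246160\right)} = \frac{1}{18482 - 235001} = \frac{1}{-216519} = - \frac{1}{216519}$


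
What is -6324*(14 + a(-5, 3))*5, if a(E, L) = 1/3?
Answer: -453220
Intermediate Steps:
a(E, L) = ⅓
-6324*(14 + a(-5, 3))*5 = -6324*(14 + ⅓)*5 = -90644*5 = -6324*215/3 = -453220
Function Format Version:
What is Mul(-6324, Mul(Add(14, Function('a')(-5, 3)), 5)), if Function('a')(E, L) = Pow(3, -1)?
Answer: -453220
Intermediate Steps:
Function('a')(E, L) = Rational(1, 3)
Mul(-6324, Mul(Add(14, Function('a')(-5, 3)), 5)) = Mul(-6324, Mul(Add(14, Rational(1, 3)), 5)) = Mul(-6324, Mul(Rational(43, 3), 5)) = Mul(-6324, Rational(215, 3)) = -453220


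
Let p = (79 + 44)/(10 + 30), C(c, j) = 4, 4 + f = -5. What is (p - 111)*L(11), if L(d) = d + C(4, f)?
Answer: -12951/8 ≈ -1618.9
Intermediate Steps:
f = -9 (f = -4 - 5 = -9)
p = 123/40 ≈ 3.0750
L(d) = 4 + d (L(d) = d + 4 = 4 + d)
(p - 111)*L(11) = (123/40 - 111)*(4 + 11) = -4317/40*15 = -12951/8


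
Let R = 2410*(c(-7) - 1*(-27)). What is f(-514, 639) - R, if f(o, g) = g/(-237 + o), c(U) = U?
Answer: -36198839/751 ≈ -48201.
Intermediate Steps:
R = 48200 (R = 2410*(-7 - 1*(-27)) = 2410*(-7 + 27) = 2410*20 = 48200)
f(-514, 639) - R = 639/(-237 - 514) - 1*48200 = 639/(-751) - 48200 = 639*(-1/751) - 48200 = -639/751 - 48200 = -36198839/751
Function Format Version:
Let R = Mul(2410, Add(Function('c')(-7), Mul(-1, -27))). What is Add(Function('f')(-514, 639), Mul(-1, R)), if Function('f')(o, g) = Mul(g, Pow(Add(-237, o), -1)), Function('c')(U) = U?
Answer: Rational(-36198839, 751) ≈ -48201.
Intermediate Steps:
R = 48200 (R = Mul(2410, Add(-7, Mul(-1, -27))) = Mul(2410, Add(-7, 27)) = Mul(2410, 20) = 48200)
Add(Function('f')(-514, 639), Mul(-1, R)) = Add(Mul(639, Pow(Add(-237, -514), -1)), Mul(-1, 48200)) = Add(Mul(639, Pow(-751, -1)), -48200) = Add(Mul(639, Rational(-1, 751)), -48200) = Add(Rational(-639, 751), -48200) = Rational(-36198839, 751)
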